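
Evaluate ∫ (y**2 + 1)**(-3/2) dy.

y/sqrt(y**2 + 1) + C

Substitute y = tan(θ), so dy = sec(θ)^2 dθ and the radical becomes sqrt(y**2 + 1) = sec(θ) by the Pythagorean identity.
Integrate the resulting trig expression in θ, then back-substitute tan(θ) = y, sec(θ) = sqrt(y**2 + 1) (absorbing any constant into C).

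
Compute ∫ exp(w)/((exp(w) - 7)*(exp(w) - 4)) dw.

log(exp(w) - 7)/3 - log(exp(w) - 4)/3 + C

Let u = e^w, du = e^w dw.
The integral becomes ∫ du/((u-7)(u-4)); decompose into partial fractions.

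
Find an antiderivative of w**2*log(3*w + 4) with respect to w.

w**3*log(3*w + 4)/3 - w**3/9 + 2*w**2/9 - 16*w/27 + 64*log(3*w + 4)/81 + C

Use integration by parts with u = log(3*w + 4), dv = w**2 dw.
Then du = 3/(3*w + 4) dw and v = w**3/3.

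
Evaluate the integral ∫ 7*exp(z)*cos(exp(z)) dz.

7*sin(exp(z)) + C

Let u = exp(z), so du = (exp(z)) dz.
Rewriting, the integral becomes 7·∫ cos(u) du = 7·sin(u).
Substituting back, u = exp(z).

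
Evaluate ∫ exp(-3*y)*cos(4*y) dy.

4*exp(-3*y)*sin(4*y)/25 - 3*exp(-3*y)*cos(4*y)/25 + C

Let I denote the integral. Integrate by parts with u = cos(4*y), dv = exp(-3*y) dy, so v = -exp(-3*y)/3: I = -exp(-3*y)*cos(4*y)/3 − (4/3)·∫ exp(-3*y)*sin(4*y) dy.
Apply parts again with u = sin(4*y), dv = exp(-3*y) dy: ∫ exp(-3*y)*sin(4*y) dy = -exp(-3*y)*sin(4*y)/3 + (4/3)·I. Substituting back brings back I: I = 4*exp(-3*y)*sin(4*y)/9 - exp(-3*y)*cos(4*y)/3 − (16/9)·I.
Solving for I: (1 + 16/9)·I equals the remaining terms, so I = (9/25)·(4*exp(-3*y)*sin(4*y)/9 - exp(-3*y)*cos(4*y)/3).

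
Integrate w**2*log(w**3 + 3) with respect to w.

Let u = w**3 + 3, so du = (3*w**2) dw.
The integral becomes (1/3)·∫ log(u) du; integrate by parts with u′=log(u), dv′=du.

w**3*log(w**3 + 3)/3 - w**3/3 + log(w**3 + 3) + C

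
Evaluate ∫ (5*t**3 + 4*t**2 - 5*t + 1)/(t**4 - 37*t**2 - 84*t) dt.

Factor the denominator: t*(t - 7)*(t + 3)*(t + 4).
Partial-fraction decomposition: 235/(44*(t + 4)) - 83/(30*(t + 3)) + 1877/(770*(t - 7)) - 1/(84*t).
Integrate each term: A/(t−a) contributes A·log|t−a|.

-log(t)/84 + 1877*log(t - 7)/770 - 83*log(t + 3)/30 + 235*log(t + 4)/44 + C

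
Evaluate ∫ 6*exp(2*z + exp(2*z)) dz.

Let u = exp(2*z), so du = (2*exp(2*z)) dz.
Rewriting, the integral becomes 3·∫ e^u du = 3·e^u.
Substituting back, u = exp(2*z).

3*exp(exp(2*z)) + C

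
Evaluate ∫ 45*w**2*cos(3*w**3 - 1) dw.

Let u = 3*w**3 - 1, so du = (9*w**2) dw.
Rewriting, the integral becomes 5·∫ cos(u) du = 5·sin(u).
Substituting back, u = 3*w**3 - 1.

5*sin(3*w**3 - 1) + C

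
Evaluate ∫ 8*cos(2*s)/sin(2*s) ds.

4*log(sin(2*s)) + C

Let u = sin(2*s), so du = (2*cos(2*s)) ds.
Rewriting, the integral becomes 4·∫ 1/u du = 4·log(u).
Substituting back, u = sin(2*s).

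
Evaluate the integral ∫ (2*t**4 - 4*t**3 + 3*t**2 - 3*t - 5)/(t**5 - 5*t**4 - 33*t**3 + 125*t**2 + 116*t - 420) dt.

3551*log(t - 7)/2160 - 67*log(t - 3)/160 + log(t - 2)/140 - 77*log(t + 2)/540 + 1835*log(t + 5)/2016 + C

Factor the denominator: (t - 7)*(t - 3)*(t - 2)*(t + 2)*(t + 5).
Partial-fraction decomposition: 1835/(2016*(t + 5)) - 77/(540*(t + 2)) + 1/(140*(t - 2)) - 67/(160*(t - 3)) + 3551/(2160*(t - 7)).
Integrate each term: A/(t−a) contributes A·log|t−a|.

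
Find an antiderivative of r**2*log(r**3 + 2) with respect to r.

Let u = r**3 + 2, so du = (3*r**2) dr.
The integral becomes (1/3)·∫ log(u) du; integrate by parts with u′=log(u), dv′=du.

r**3*log(r**3 + 2)/3 - r**3/3 + 2*log(r**3 + 2)/3 + C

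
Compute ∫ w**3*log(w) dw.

w**4*log(w)/4 - w**4/16 + C

Use integration by parts with u = log(w), dv = w**3 dw.
Then du = 1/w dw and v = w**4/4.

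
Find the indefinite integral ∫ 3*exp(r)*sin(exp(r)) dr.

Let u = exp(r), so du = (exp(r)) dr.
Rewriting, the integral becomes 3·∫ sin(u) du = 3·-cos(u).
Substituting back, u = exp(r).

-3*cos(exp(r)) + C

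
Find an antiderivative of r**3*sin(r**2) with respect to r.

Let u = r², du = 2r dr; rewrite as (1/2)∫ u^1·sin(1u) du.
Now integrate by parts 1 time.

-r**2*cos(r**2)/2 + sin(r**2)/2 + C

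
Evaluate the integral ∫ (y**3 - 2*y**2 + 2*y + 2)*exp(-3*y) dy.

Use integration by parts with u = y**3 - 2*y**2 + 2*y + 2, dv = exp(-3*y) dy, so v = -exp(-3*y)/3.
Apply parts 3 times (tabular method): alternate signs, differentiate u down to 0, integrate dv up.

(-9*y**3 + 9*y**2 - 12*y - 22)*exp(-3*y)/27 + C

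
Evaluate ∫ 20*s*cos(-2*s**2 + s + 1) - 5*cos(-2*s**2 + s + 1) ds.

-5*sin(-2*s**2 + s + 1) + C

Let u = 2*s**2 - s - 1, so du = (4*s - 1) ds.
Rewriting, the integral becomes 5·∫ cos(u) du = 5·sin(u).
Substituting back, u = 2*s**2 - s - 1.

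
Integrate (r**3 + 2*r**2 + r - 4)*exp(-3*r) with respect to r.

Use integration by parts with u = r**3 + 2*r**2 + r - 4, dv = exp(-3*r) dr, so v = -exp(-3*r)/3.
Apply parts 3 times (tabular method): alternate signs, differentiate u down to 0, integrate dv up.

(-r**3 - 3*r**2 - 3*r + 3)*exp(-3*r)/3 + C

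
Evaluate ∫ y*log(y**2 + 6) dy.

Let u = y**2 + 6, so du = (2*y) dy.
The integral becomes (1/2)·∫ log(u) du; integrate by parts with u′=log(u), dv′=du.

y**2*log(y**2 + 6)/2 - y**2/2 + 3*log(y**2 + 6) + C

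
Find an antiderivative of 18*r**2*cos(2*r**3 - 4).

Let u = 2*r**3 - 4, so du = (6*r**2) dr.
Rewriting, the integral becomes 3·∫ cos(u) du = 3·sin(u).
Substituting back, u = 2*r**3 - 4.

3*sin(2*r**3 - 4) + C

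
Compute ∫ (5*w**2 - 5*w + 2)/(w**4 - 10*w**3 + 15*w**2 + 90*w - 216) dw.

76*log(w - 6)/27 - 31*log(w - 4)/7 + 16*log(w - 3)/9 - 31*log(w + 3)/189 + C

Factor the denominator: (w - 6)*(w - 4)*(w - 3)*(w + 3).
Partial-fraction decomposition: -31/(189*(w + 3)) + 16/(9*(w - 3)) - 31/(7*(w - 4)) + 76/(27*(w - 6)).
Integrate each term: A/(w−a) contributes A·log|w−a|.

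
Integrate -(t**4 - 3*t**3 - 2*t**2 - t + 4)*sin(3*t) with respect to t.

Use integration by parts with u = t**4 - 3*t**3 - 2*t**2 - t + 4, dv = -sin(3*t) dt, so v = cos(3*t)/3.
Apply parts 4 times (tabular method): alternate signs, differentiate u down to 0, integrate dv up.

t**4*cos(3*t)/3 - 4*t**3*sin(3*t)/9 - t**3*cos(3*t) + t**2*sin(3*t) - 10*t**2*cos(3*t)/9 + 20*t*sin(3*t)/27 + t*cos(3*t)/3 - sin(3*t)/9 + 128*cos(3*t)/81 + C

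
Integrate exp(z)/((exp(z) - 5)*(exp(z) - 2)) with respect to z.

log(exp(z) - 5)/3 - log(exp(z) - 2)/3 + C

Let u = e^z, du = e^z dz.
The integral becomes ∫ du/((u-2)(u-5)); decompose into partial fractions.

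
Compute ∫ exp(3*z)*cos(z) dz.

exp(3*z)*sin(z)/10 + 3*exp(3*z)*cos(z)/10 + C

Let I denote the integral. Integrate by parts with u = cos(z), dv = exp(3*z) dz, so v = exp(3*z)/3: I = exp(3*z)*cos(z)/3 + (1/3)·∫ exp(3*z)*sin(z) dz.
Apply parts again with u = sin(z), dv = exp(3*z) dz: ∫ exp(3*z)*sin(z) dz = exp(3*z)*sin(z)/3 − (1/3)·I. Substituting back brings back I: I = exp(3*z)*sin(z)/9 + exp(3*z)*cos(z)/3 − (1/9)·I.
Solving for I: (1 + 1/9)·I equals the remaining terms, so I = (9/10)·(exp(3*z)*sin(z)/9 + exp(3*z)*cos(z)/3).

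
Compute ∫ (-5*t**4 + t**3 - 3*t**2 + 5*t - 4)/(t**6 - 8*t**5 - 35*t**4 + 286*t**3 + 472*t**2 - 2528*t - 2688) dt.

Factor the denominator: (t - 7)*(t - 6)*(t - 4)*(t + 1)*(t + 4)**2.
Partial-fraction decomposition: 1003/(6050*(t + 4)) - 59/(110*(t + 4)**2) + 1/(140*(t + 1)) - 13/(20*(t - 4)) + 3173/(700*(t - 6)) - 1963/(484*(t - 7)).
Integrate each term; A/(t−a) gives A·log|t−a|; A/(t−a)² gives −A/(t−a).

-1963*log(t - 7)/484 + 3173*log(t - 6)/700 - 13*log(t - 4)/20 + log(t + 1)/140 + 1003*log(t + 4)/6050 + 59/(110*t + 440) + C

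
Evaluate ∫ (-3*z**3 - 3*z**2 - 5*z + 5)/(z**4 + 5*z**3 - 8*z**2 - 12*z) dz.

-5*log(z)/12 - 41*log(z - 2)/48 + 2*log(z + 1)/3 - 115*log(z + 6)/48 + C

Factor the denominator: z*(z - 2)*(z + 1)*(z + 6).
Partial-fraction decomposition: -115/(48*(z + 6)) + 2/(3*(z + 1)) - 41/(48*(z - 2)) - 5/(12*z).
Integrate each term: A/(z−a) contributes A·log|z−a|.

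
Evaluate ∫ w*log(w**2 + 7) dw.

w**2*log(w**2 + 7)/2 - w**2/2 + 7*log(w**2 + 7)/2 + C

Let u = w**2 + 7, so du = (2*w) dw.
The integral becomes (1/2)·∫ log(u) du; integrate by parts with u′=log(u), dv′=du.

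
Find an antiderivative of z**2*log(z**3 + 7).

z**3*log(z**3 + 7)/3 - z**3/3 + 7*log(z**3 + 7)/3 + C

Let u = z**3 + 7, so du = (3*z**2) dz.
The integral becomes (1/3)·∫ log(u) du; integrate by parts with u′=log(u), dv′=du.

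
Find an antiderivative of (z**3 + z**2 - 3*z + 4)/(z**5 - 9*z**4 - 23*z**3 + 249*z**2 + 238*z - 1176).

251*log(z - 7)/12100 + log(z - 2)/75 + log(z + 3)/100 - 16*log(z + 4)/363 - 15/(22*z - 154) + C

Factor the denominator: (z - 7)**2*(z - 2)*(z + 3)*(z + 4).
Partial-fraction decomposition: -16/(363*(z + 4)) + 1/(100*(z + 3)) + 1/(75*(z - 2)) + 251/(12100*(z - 7)) + 15/(22*(z - 7)**2).
Integrate each term; A/(z−a) gives A·log|z−a|; A/(z−a)² gives −A/(z−a).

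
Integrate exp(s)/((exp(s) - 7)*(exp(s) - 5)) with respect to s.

Let u = e^s, du = e^s ds.
The integral becomes ∫ du/((u-7)(u-5)); decompose into partial fractions.

log(exp(s) - 7)/2 - log(exp(s) - 5)/2 + C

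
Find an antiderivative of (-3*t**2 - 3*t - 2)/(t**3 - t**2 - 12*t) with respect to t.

log(t)/6 - 31*log(t - 4)/14 - 20*log(t + 3)/21 + C

Factor the denominator: t*(t - 4)*(t + 3).
Partial-fraction decomposition: -20/(21*(t + 3)) - 31/(14*(t - 4)) + 1/(6*t).
Integrate each term: A/(t−a) contributes A·log|t−a|.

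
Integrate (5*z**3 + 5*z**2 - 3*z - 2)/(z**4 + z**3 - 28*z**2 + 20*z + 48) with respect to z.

193*log(z - 4)/50 - 13*log(z - 2)/12 + log(z + 1)/75 + 221*log(z + 6)/100 + C

Factor the denominator: (z - 4)*(z - 2)*(z + 1)*(z + 6).
Partial-fraction decomposition: 221/(100*(z + 6)) + 1/(75*(z + 1)) - 13/(12*(z - 2)) + 193/(50*(z - 4)).
Integrate each term: A/(z−a) contributes A·log|z−a|.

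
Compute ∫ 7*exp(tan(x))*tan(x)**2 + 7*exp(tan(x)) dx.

Let u = tan(x), so du = (tan(x)**2 + 1) dx.
Rewriting, the integral becomes 7·∫ e^u du = 7·e^u.
Substituting back, u = tan(x).

7*exp(tan(x)) + C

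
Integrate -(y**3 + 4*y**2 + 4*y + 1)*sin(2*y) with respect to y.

y**3*cos(2*y)/2 - 3*y**2*sin(2*y)/4 + 2*y**2*cos(2*y) - 2*y*sin(2*y) + 5*y*cos(2*y)/4 - 5*sin(2*y)/8 - cos(2*y)/2 + C

Use integration by parts with u = y**3 + 4*y**2 + 4*y + 1, dv = -sin(2*y) dy, so v = cos(2*y)/2.
Apply parts 3 times (tabular method): alternate signs, differentiate u down to 0, integrate dv up.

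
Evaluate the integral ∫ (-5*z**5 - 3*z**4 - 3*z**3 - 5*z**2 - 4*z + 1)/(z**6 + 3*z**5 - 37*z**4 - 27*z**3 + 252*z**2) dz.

Factor the denominator: z**2*(z - 4)*(z - 3)*(z + 3)*(z + 7).
Partial-fraction decomposition: -15529/(4312*(z + 7)) + 1021/(1512*(z + 3)) + 319/(108*(z - 3)) - 6175/(1232*(z - 4)) - 109/(7056*z) + 1/(252*z**2).
Integrate each term; A/(z−a) gives A·log|z−a|; A/(z−a)² gives −A/(z−a).

-109*log(z)/7056 - 6175*log(z - 4)/1232 + 319*log(z - 3)/108 + 1021*log(z + 3)/1512 - 15529*log(z + 7)/4312 - 1/(252*z) + C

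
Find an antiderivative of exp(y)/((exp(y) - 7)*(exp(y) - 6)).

log(exp(y) - 7) - log(exp(y) - 6) + C

Let u = e^y, du = e^y dy.
The integral becomes ∫ du/((u-7)(u-6)); decompose into partial fractions.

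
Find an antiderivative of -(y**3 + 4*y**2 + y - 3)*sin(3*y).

y**3*cos(3*y)/3 - y**2*sin(3*y)/3 + 4*y**2*cos(3*y)/3 - 8*y*sin(3*y)/9 + y*cos(3*y)/9 - sin(3*y)/27 - 35*cos(3*y)/27 + C

Use integration by parts with u = y**3 + 4*y**2 + y - 3, dv = -sin(3*y) dy, so v = cos(3*y)/3.
Apply parts 3 times (tabular method): alternate signs, differentiate u down to 0, integrate dv up.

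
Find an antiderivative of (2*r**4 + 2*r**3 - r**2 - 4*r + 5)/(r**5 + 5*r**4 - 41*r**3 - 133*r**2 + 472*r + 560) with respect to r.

173033*log(r - 4)/245025 + log(r + 1)/75 - 125*log(r + 5)/81 + 1025*log(r + 7)/363 - 613/(495*r - 1980) + C

Factor the denominator: (r - 4)**2*(r + 1)*(r + 5)*(r + 7).
Partial-fraction decomposition: 1025/(363*(r + 7)) - 125/(81*(r + 5)) + 1/(75*(r + 1)) + 173033/(245025*(r - 4)) + 613/(495*(r - 4)**2).
Integrate each term; A/(r−a) gives A·log|r−a|; A/(r−a)² gives −A/(r−a).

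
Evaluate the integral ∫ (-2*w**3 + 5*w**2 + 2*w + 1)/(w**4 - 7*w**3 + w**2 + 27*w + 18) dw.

Factor the denominator: (w - 6)*(w - 3)*(w + 1)**2.
Partial-fraction decomposition: -163/(392*(w + 1)) + 3/(14*(w + 1)**2) + 1/(24*(w - 3)) - 239/(147*(w - 6)).
Integrate each term; A/(w−a) gives A·log|w−a|; A/(w−a)² gives −A/(w−a).

-239*log(w - 6)/147 + log(w - 3)/24 - 163*log(w + 1)/392 - 3/(14*w + 14) + C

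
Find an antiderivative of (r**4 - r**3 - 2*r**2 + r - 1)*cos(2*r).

Use integration by parts with u = r**4 - r**3 - 2*r**2 + r - 1, dv = cos(2*r) dr, so v = sin(2*r)/2.
Apply parts 4 times (tabular method): alternate signs, differentiate u down to 0, integrate dv up.

r**4*sin(2*r)/2 - r**3*sin(2*r)/2 + r**3*cos(2*r) - 5*r**2*sin(2*r)/2 - 3*r**2*cos(2*r)/4 + 5*r*sin(2*r)/4 - 5*r*cos(2*r)/2 + 3*sin(2*r)/4 + 5*cos(2*r)/8 + C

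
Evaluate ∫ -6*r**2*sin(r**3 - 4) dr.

Let u = r**3 - 4, so du = (3*r**2) dr.
Rewriting, the integral becomes -2·∫ sin(u) du = -2·-cos(u).
Substituting back, u = r**3 - 4.

2*cos(r**3 - 4) + C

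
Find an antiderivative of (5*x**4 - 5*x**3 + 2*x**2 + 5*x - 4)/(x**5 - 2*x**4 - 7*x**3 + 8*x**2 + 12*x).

-log(x)/3 + 299*log(x - 3)/60 - 9*log(x - 2)/4 - log(x + 1)/4 + 57*log(x + 2)/20 + C

Factor the denominator: x*(x - 3)*(x - 2)*(x + 1)*(x + 2).
Partial-fraction decomposition: 57/(20*(x + 2)) - 1/(4*(x + 1)) - 9/(4*(x - 2)) + 299/(60*(x - 3)) - 1/(3*x).
Integrate each term: A/(x−a) contributes A·log|x−a|.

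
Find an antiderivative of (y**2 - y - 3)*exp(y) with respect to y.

(y**2 - 3*y)*exp(y) + C

Use integration by parts with u = y**2 - y - 3, dv = exp(y) dy, so v = exp(y).
Apply parts 2 times (tabular method): alternate signs, differentiate u down to 0, integrate dv up.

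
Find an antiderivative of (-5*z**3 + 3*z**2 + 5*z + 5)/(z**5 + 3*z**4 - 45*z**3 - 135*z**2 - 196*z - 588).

-382*log(z - 7)/1855 - 19*log(z + 3)/65 + 229*log(z + 7)/371 - 41*log(z**2 + 4)/689 - 79*atan(z/2)/1378 + C

Factor the denominator: (z - 7)*(z + 3)*(z + 7)*(z**2 + 4).
Partial-fraction decomposition: -(82*z + 79)/(689*(z**2 + 4)) + 229/(371*(z + 7)) - 19/(65*(z + 3)) - 382/(1855*(z - 7)).
Integrate each term; A/(z−a) gives A·log|z−a|; the (Bz+D)/(z²+p²) term gives a log and an atan.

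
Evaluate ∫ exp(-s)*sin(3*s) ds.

-exp(-s)*sin(3*s)/10 - 3*exp(-s)*cos(3*s)/10 + C

Let I denote the integral. Integrate by parts with u = sin(3*s), dv = exp(-s) ds, so v = -exp(-s): I = -exp(-s)*sin(3*s) + 3·∫ exp(-s)*cos(3*s) ds.
Apply parts again with u = cos(3*s), dv = exp(-s) ds: ∫ exp(-s)*cos(3*s) ds = -exp(-s)*cos(3*s) − 3·I. Substituting back brings back I: I = -exp(-s)*sin(3*s) - 3*exp(-s)*cos(3*s) − 9·I.
Solving for I: (1 + 9)·I equals the remaining terms, so I = (1/10)·(-exp(-s)*sin(3*s) - 3*exp(-s)*cos(3*s)).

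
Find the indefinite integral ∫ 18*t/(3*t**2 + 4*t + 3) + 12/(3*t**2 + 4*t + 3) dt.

3*log(3*t**2 + 4*t + 3) + C

Let u = 3*t**2 + 4*t + 3, so du = (6*t + 4) dt.
Rewriting, the integral becomes 3·∫ 1/u du = 3·log(u).
Substituting back, u = 3*t**2 + 4*t + 3.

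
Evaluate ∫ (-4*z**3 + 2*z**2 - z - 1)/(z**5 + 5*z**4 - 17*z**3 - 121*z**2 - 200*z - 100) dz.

-38*log(z - 5)/245 - log(z + 1)/4 - 500*log(z + 2)/441 + 277*log(z + 5)/180 - 41/(21*z + 42) + C

Factor the denominator: (z - 5)*(z + 1)*(z + 2)**2*(z + 5).
Partial-fraction decomposition: 277/(180*(z + 5)) - 500/(441*(z + 2)) + 41/(21*(z + 2)**2) - 1/(4*(z + 1)) - 38/(245*(z - 5)).
Integrate each term; A/(z−a) gives A·log|z−a|; A/(z−a)² gives −A/(z−a).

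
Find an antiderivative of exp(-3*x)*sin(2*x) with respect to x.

Let I denote the integral. Integrate by parts with u = sin(2*x), dv = exp(-3*x) dx, so v = -exp(-3*x)/3: I = -exp(-3*x)*sin(2*x)/3 + (2/3)·∫ exp(-3*x)*cos(2*x) dx.
Apply parts again with u = cos(2*x), dv = exp(-3*x) dx: ∫ exp(-3*x)*cos(2*x) dx = -exp(-3*x)*cos(2*x)/3 − (2/3)·I. Substituting back brings back I: I = -exp(-3*x)*sin(2*x)/3 - 2*exp(-3*x)*cos(2*x)/9 − (4/9)·I.
Solving for I: (1 + 4/9)·I equals the remaining terms, so I = (9/13)·(-exp(-3*x)*sin(2*x)/3 - 2*exp(-3*x)*cos(2*x)/9).

-3*exp(-3*x)*sin(2*x)/13 - 2*exp(-3*x)*cos(2*x)/13 + C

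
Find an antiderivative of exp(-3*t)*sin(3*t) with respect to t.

Let I denote the integral. Integrate by parts with u = sin(3*t), dv = exp(-3*t) dt, so v = -exp(-3*t)/3: I = -exp(-3*t)*sin(3*t)/3 + ∫ exp(-3*t)*cos(3*t) dt.
Apply parts again with u = cos(3*t), dv = exp(-3*t) dt: ∫ exp(-3*t)*cos(3*t) dt = -exp(-3*t)*cos(3*t)/3 − I. Substituting back brings back I: I = -exp(-3*t)*sin(3*t)/3 - exp(-3*t)*cos(3*t)/3 − I.
Solving for I: (1 + 1)·I equals the remaining terms, so I = (1/2)·(-exp(-3*t)*sin(3*t)/3 - exp(-3*t)*cos(3*t)/3).

-exp(-3*t)*sin(3*t)/6 - exp(-3*t)*cos(3*t)/6 + C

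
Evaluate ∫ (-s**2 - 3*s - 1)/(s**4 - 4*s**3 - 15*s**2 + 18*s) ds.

-log(s)/18 - 11*log(s - 6)/54 + log(s - 1)/4 + log(s + 3)/108 + C

Factor the denominator: s*(s - 6)*(s - 1)*(s + 3).
Partial-fraction decomposition: 1/(108*(s + 3)) + 1/(4*(s - 1)) - 11/(54*(s - 6)) - 1/(18*s).
Integrate each term: A/(s−a) contributes A·log|s−a|.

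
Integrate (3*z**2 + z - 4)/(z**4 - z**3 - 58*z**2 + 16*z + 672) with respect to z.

50*log(z - 7)/143 - log(z - 4)/5 + 5*log(z + 4)/22 - 49*log(z + 6)/130 + C

Factor the denominator: (z - 7)*(z - 4)*(z + 4)*(z + 6).
Partial-fraction decomposition: -49/(130*(z + 6)) + 5/(22*(z + 4)) - 1/(5*(z - 4)) + 50/(143*(z - 7)).
Integrate each term: A/(z−a) contributes A·log|z−a|.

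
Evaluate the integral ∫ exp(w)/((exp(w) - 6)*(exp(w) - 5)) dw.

Let u = e^w, du = e^w dw.
The integral becomes ∫ du/((u-6)(u-5)); decompose into partial fractions.

log(exp(w) - 6) - log(exp(w) - 5) + C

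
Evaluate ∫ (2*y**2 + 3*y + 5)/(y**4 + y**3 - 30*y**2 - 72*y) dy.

-5*log(y)/72 + 19*log(y - 6)/108 + 14*log(y + 3)/27 - 5*log(y + 4)/8 + C

Factor the denominator: y*(y - 6)*(y + 3)*(y + 4).
Partial-fraction decomposition: -5/(8*(y + 4)) + 14/(27*(y + 3)) + 19/(108*(y - 6)) - 5/(72*y).
Integrate each term: A/(y−a) contributes A·log|y−a|.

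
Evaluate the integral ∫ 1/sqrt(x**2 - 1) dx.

Substitute x = sec(θ), so dx = sec(θ)*tan(θ) dθ and the radical becomes sqrt(x**2 - 1) = tan(θ) by the Pythagorean identity.
Integrate the resulting trig expression in θ, then back-substitute sec(θ) = x, tan(θ) = sqrt(x**2 - 1) (absorbing any constant into C).

log(x + sqrt(x**2 - 1)) + C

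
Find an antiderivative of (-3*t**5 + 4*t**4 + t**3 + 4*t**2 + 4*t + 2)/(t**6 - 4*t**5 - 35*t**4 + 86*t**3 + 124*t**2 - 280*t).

-log(t)/140 - 1118*log(t - 7)/525 + 5697*log(t - 2)/19600 + 3*log(t + 2)/16 - 986*log(t + 5)/735 + 1/(140*t - 280) + C

Factor the denominator: t*(t - 7)*(t - 2)**2*(t + 2)*(t + 5).
Partial-fraction decomposition: -986/(735*(t + 5)) + 3/(16*(t + 2)) + 5697/(19600*(t - 2)) - 1/(140*(t - 2)**2) - 1118/(525*(t - 7)) - 1/(140*t).
Integrate each term; A/(t−a) gives A·log|t−a|; A/(t−a)² gives −A/(t−a).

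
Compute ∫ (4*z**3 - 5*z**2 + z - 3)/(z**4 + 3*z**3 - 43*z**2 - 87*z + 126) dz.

Factor the denominator: (z - 6)*(z - 1)*(z + 3)*(z + 7).
Partial-fraction decomposition: 1627/(416*(z + 7)) - 53/(48*(z + 3)) + 3/(160*(z - 1)) + 229/(195*(z - 6)).
Integrate each term: A/(z−a) contributes A·log|z−a|.

229*log(z - 6)/195 + 3*log(z - 1)/160 - 53*log(z + 3)/48 + 1627*log(z + 7)/416 + C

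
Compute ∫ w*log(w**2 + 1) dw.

Let u = w**2 + 1, so du = (2*w) dw.
The integral becomes (1/2)·∫ log(u) du; integrate by parts with u′=log(u), dv′=du.

w**2*log(w**2 + 1)/2 - w**2/2 + log(w**2 + 1)/2 + C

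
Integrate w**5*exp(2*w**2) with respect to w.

Let u = w², du = 2w dw; rewrite as (1/2)∫ u^2·exp(2u) du.
Now integrate by parts 2 times.

(2*w**4 - 2*w**2 + 1)*exp(2*w**2)/8 + C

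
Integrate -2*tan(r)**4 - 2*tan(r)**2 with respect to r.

Let u = tan(r), so du = (tan(r)**2 + 1) dr.
Rewriting, the integral becomes -2·∫ u^2 du = -2·u^3/3.
Substituting back, u = tan(r).

-2*tan(r)**3/3 + C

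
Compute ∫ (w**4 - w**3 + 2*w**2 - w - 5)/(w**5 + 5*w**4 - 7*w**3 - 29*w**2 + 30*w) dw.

-log(w)/6 + 9*log(w - 2)/70 + log(w - 1)/6 - 31*log(w + 3)/30 + 40*log(w + 5)/21 + C

Factor the denominator: w*(w - 2)*(w - 1)*(w + 3)*(w + 5).
Partial-fraction decomposition: 40/(21*(w + 5)) - 31/(30*(w + 3)) + 1/(6*(w - 1)) + 9/(70*(w - 2)) - 1/(6*w).
Integrate each term: A/(w−a) contributes A·log|w−a|.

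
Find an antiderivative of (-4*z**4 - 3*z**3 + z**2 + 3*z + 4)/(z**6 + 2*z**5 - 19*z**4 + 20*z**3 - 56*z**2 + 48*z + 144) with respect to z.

-383*log(z - 3)/468 + 37*log(z - 2)/96 + log(z + 1)/300 + 2257*log(z + 6)/7200 + 151*log(z**2 + 4)/2600 - 561*atan(z/2)/2600 + C

Factor the denominator: (z - 3)*(z - 2)*(z + 1)*(z + 6)*(z**2 + 4).
Partial-fraction decomposition: (151*z - 561)/(1300*(z**2 + 4)) + 2257/(7200*(z + 6)) + 1/(300*(z + 1)) + 37/(96*(z - 2)) - 383/(468*(z - 3)).
Integrate each term; A/(z−a) gives A·log|z−a|; the (Bz+D)/(z²+p²) term gives a log and an atan.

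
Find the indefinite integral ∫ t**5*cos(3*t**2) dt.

Let u = t², du = 2t dt; rewrite as (1/2)∫ u^2·cos(3u) du.
Now integrate by parts 2 times.

t**4*sin(3*t**2)/6 + t**2*cos(3*t**2)/9 - sin(3*t**2)/27 + C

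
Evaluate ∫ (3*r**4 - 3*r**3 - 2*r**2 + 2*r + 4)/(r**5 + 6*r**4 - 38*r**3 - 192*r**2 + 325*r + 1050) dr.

61*log(r - 5)/70 - 77*log(r - 3)/400 + 64*log(r + 2)/525 - 1097*log(r + 5)/240 + 677*log(r + 7)/100 + C

Factor the denominator: (r - 5)*(r - 3)*(r + 2)*(r + 5)*(r + 7).
Partial-fraction decomposition: 677/(100*(r + 7)) - 1097/(240*(r + 5)) + 64/(525*(r + 2)) - 77/(400*(r - 3)) + 61/(70*(r - 5)).
Integrate each term: A/(r−a) contributes A·log|r−a|.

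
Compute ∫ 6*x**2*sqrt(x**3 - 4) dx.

4*(x**3 - 4)**(3/2)/3 + C

Let u = x**3 - 4, so du = (3*x**2) dx.
Rewriting, the integral becomes 2·∫ √u du = 2·(2/3)u^(3/2).
Substituting back, u = x**3 - 4.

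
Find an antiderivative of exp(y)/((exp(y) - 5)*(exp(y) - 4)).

log(exp(y) - 5) - log(exp(y) - 4) + C

Let u = e^y, du = e^y dy.
The integral becomes ∫ du/((u-5)(u-4)); decompose into partial fractions.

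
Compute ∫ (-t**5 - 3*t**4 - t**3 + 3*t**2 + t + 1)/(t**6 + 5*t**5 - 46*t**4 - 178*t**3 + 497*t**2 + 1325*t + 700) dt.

Factor the denominator: (t - 5)*(t - 4)*(t + 1)**2*(t + 5)*(t + 7).
Partial-fraction decomposition: -1261/(1188*(t + 7)) + 241/(480*(t + 5)) - 11/(7200*(t + 1)) + 1/(360*(t + 1)**2) + 601/(825*(t - 4)) - 1261/(1080*(t - 5)).
Integrate each term; A/(t−a) gives A·log|t−a|; A/(t−a)² gives −A/(t−a).

-1261*log(t - 5)/1080 + 601*log(t - 4)/825 - 11*log(t + 1)/7200 + 241*log(t + 5)/480 - 1261*log(t + 7)/1188 - 1/(360*t + 360) + C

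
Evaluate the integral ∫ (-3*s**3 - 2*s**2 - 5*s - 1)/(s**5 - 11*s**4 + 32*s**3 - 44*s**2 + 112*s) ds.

Factor the denominator: s*(s - 7)*(s - 4)*(s**2 + 4).
Partial-fraction decomposition: 7*(s + 7)/(212*(s**2 + 4)) + 49/(48*(s - 4)) - 1163/(1113*(s - 7)) - 1/(112*s).
Integrate each term; A/(s−a) gives A·log|s−a|; the (Bs+D)/(s²+p²) term gives a log and an atan.

-log(s)/112 - 1163*log(s - 7)/1113 + 49*log(s - 4)/48 + 7*log(s**2 + 4)/424 + 49*atan(s/2)/424 + C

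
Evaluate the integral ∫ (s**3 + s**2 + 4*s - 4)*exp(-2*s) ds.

(-4*s**3 - 10*s**2 - 26*s + 3)*exp(-2*s)/8 + C

Use integration by parts with u = s**3 + s**2 + 4*s - 4, dv = exp(-2*s) ds, so v = -exp(-2*s)/2.
Apply parts 3 times (tabular method): alternate signs, differentiate u down to 0, integrate dv up.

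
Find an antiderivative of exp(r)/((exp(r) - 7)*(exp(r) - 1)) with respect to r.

Let u = e^r, du = e^r dr.
The integral becomes ∫ du/((u-1)(u-7)); decompose into partial fractions.

log(exp(r) - 7)/6 - log(exp(r) - 1)/6 + C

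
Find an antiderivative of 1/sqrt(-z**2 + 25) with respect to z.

Substitute z = 5·sin(θ), so dz = 5·cos(θ) dθ and the radical becomes sqrt(-z**2 + 25) = 5·cos(θ) by the Pythagorean identity.
Integrate the resulting trig expression in θ, then back-substitute θ = asin(z/5), sin(θ) = z/5, cos(θ) = sqrt(-z**2 + 25)/5 (absorbing any constant into C).

asin(z/5) + C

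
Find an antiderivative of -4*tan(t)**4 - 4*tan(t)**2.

Let u = tan(t), so du = (tan(t)**2 + 1) dt.
Rewriting, the integral becomes -4·∫ u^2 du = -4·u^3/3.
Substituting back, u = tan(t).

-4*tan(t)**3/3 + C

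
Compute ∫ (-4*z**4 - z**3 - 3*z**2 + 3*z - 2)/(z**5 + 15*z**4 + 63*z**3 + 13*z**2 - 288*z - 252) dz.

-2*log(z - 2)/27 + 11*log(z + 1)/180 - 67*log(z + 3)/24 + 637*log(z + 6)/15 - 9431*log(z + 7)/216 + C

Factor the denominator: (z - 2)*(z + 1)*(z + 3)*(z + 6)*(z + 7).
Partial-fraction decomposition: -9431/(216*(z + 7)) + 637/(15*(z + 6)) - 67/(24*(z + 3)) + 11/(180*(z + 1)) - 2/(27*(z - 2)).
Integrate each term: A/(z−a) contributes A·log|z−a|.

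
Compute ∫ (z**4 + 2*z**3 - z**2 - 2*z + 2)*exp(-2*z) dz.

(-2*z**4 - 8*z**3 - 10*z**2 - 6*z - 7)*exp(-2*z)/4 + C

Use integration by parts with u = z**4 + 2*z**3 - z**2 - 2*z + 2, dv = exp(-2*z) dz, so v = -exp(-2*z)/2.
Apply parts 4 times (tabular method): alternate signs, differentiate u down to 0, integrate dv up.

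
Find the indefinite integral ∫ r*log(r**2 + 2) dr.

r**2*log(r**2 + 2)/2 - r**2/2 + log(r**2 + 2) + C

Let u = r**2 + 2, so du = (2*r) dr.
The integral becomes (1/2)·∫ log(u) du; integrate by parts with u′=log(u), dv′=du.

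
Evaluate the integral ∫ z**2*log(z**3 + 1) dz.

z**3*log(z**3 + 1)/3 - z**3/3 + log(z**3 + 1)/3 + C

Let u = z**3 + 1, so du = (3*z**2) dz.
The integral becomes (1/3)·∫ log(u) du; integrate by parts with u′=log(u), dv′=du.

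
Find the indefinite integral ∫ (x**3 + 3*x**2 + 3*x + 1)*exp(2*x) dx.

Use integration by parts with u = x**3 + 3*x**2 + 3*x + 1, dv = exp(2*x) dx, so v = exp(2*x)/2.
Apply parts 3 times (tabular method): alternate signs, differentiate u down to 0, integrate dv up.

(4*x**3 + 6*x**2 + 6*x + 1)*exp(2*x)/8 + C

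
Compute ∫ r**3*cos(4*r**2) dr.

r**2*sin(4*r**2)/8 + cos(4*r**2)/32 + C

Let u = r², du = 2r dr; rewrite as (1/2)∫ u^1·cos(4u) du.
Now integrate by parts 1 time.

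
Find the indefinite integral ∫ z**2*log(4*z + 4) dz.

Use integration by parts with u = log(4*z + 4), dv = z**2 dz.
Then du = 4/(4*z + 4) dz and v = z**3/3.

z**3*log(4*z + 4)/3 - z**3/9 + z**2/6 - z/3 + log(z + 1)/3 + C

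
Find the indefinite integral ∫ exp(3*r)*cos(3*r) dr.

exp(3*r)*sin(3*r)/6 + exp(3*r)*cos(3*r)/6 + C

Let I denote the integral. Integrate by parts with u = cos(3*r), dv = exp(3*r) dr, so v = exp(3*r)/3: I = exp(3*r)*cos(3*r)/3 + ∫ exp(3*r)*sin(3*r) dr.
Apply parts again with u = sin(3*r), dv = exp(3*r) dr: ∫ exp(3*r)*sin(3*r) dr = exp(3*r)*sin(3*r)/3 − I. Substituting back brings back I: I = exp(3*r)*sin(3*r)/3 + exp(3*r)*cos(3*r)/3 − I.
Solving for I: (1 + 1)·I equals the remaining terms, so I = (1/2)·(exp(3*r)*sin(3*r)/3 + exp(3*r)*cos(3*r)/3).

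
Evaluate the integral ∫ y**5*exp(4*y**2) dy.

(8*y**4 - 4*y**2 + 1)*exp(4*y**2)/64 + C

Let u = y², du = 2y dy; rewrite as (1/2)∫ u^2·exp(4u) du.
Now integrate by parts 2 times.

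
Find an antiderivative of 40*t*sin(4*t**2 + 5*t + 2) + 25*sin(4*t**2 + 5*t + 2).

Let u = 4*t**2 + 5*t + 2, so du = (8*t + 5) dt.
Rewriting, the integral becomes 5·∫ sin(u) du = 5·-cos(u).
Substituting back, u = 4*t**2 + 5*t + 2.

-5*cos(4*t**2 + 5*t + 2) + C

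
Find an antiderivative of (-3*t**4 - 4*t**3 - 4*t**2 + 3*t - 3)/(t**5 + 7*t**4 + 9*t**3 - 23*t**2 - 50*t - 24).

-31*log(t - 2)/90 - 31*log(t + 1)/36 + 183*log(t + 3)/20 - 197*log(t + 4)/18 - 1/(2*t + 2) + C

Factor the denominator: (t - 2)*(t + 1)**2*(t + 3)*(t + 4).
Partial-fraction decomposition: -197/(18*(t + 4)) + 183/(20*(t + 3)) - 31/(36*(t + 1)) + 1/(2*(t + 1)**2) - 31/(90*(t - 2)).
Integrate each term; A/(t−a) gives A·log|t−a|; A/(t−a)² gives −A/(t−a).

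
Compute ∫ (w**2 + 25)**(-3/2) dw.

w/(25*sqrt(w**2 + 25)) + C

Substitute w = 5·tan(θ), so dw = 5·sec(θ)^2 dθ and the radical becomes sqrt(w**2 + 25) = 5·sec(θ) by the Pythagorean identity.
Integrate the resulting trig expression in θ, then back-substitute tan(θ) = w/5, sec(θ) = sqrt(w**2 + 25)/5 (absorbing any constant into C).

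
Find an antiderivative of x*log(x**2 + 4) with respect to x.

Let u = x**2 + 4, so du = (2*x) dx.
The integral becomes (1/2)·∫ log(u) du; integrate by parts with u′=log(u), dv′=du.

x**2*log(x**2 + 4)/2 - x**2/2 + 2*log(x**2 + 4) + C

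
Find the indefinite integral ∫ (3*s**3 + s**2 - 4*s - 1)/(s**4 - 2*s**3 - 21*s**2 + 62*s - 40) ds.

Factor the denominator: (s - 4)*(s - 2)*(s - 1)*(s + 5).
Partial-fraction decomposition: 331/(378*(s + 5)) - 1/(18*(s - 1)) - 19/(14*(s - 2)) + 191/(54*(s - 4)).
Integrate each term: A/(s−a) contributes A·log|s−a|.

191*log(s - 4)/54 - 19*log(s - 2)/14 - log(s - 1)/18 + 331*log(s + 5)/378 + C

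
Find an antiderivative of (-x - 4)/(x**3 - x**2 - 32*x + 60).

Factor the denominator: (x - 5)*(x - 2)*(x + 6).
Partial-fraction decomposition: 1/(44*(x + 6)) + 1/(4*(x - 2)) - 3/(11*(x - 5)).
Integrate each term: A/(x−a) contributes A·log|x−a|.

-3*log(x - 5)/11 + log(x - 2)/4 + log(x + 6)/44 + C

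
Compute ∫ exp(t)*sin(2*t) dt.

Let I denote the integral. Integrate by parts with u = sin(2*t), dv = exp(t) dt, so v = exp(t): I = exp(t)*sin(2*t) − 2·∫ exp(t)*cos(2*t) dt.
Apply parts again with u = cos(2*t), dv = exp(t) dt: ∫ exp(t)*cos(2*t) dt = exp(t)*cos(2*t) + 2·I. Substituting back brings back I: I = exp(t)*sin(2*t) - 2*exp(t)*cos(2*t) − 4·I.
Solving for I: (1 + 4)·I equals the remaining terms, so I = (1/5)·(exp(t)*sin(2*t) - 2*exp(t)*cos(2*t)).

exp(t)*sin(2*t)/5 - 2*exp(t)*cos(2*t)/5 + C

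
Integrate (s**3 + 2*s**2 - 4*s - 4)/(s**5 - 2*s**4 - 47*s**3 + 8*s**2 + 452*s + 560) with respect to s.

Factor the denominator: (s - 7)*(s - 4)*(s + 2)**2*(s + 5).
Partial-fraction decomposition: -59/(972*(s + 5)) - 1/(729*(s + 2)) + 2/(81*(s + 2)**2) - 19/(243*(s - 4)) + 409/(2916*(s - 7)).
Integrate each term; A/(s−a) gives A·log|s−a|; A/(s−a)² gives −A/(s−a).

409*log(s - 7)/2916 - 19*log(s - 4)/243 - log(s + 2)/729 - 59*log(s + 5)/972 - 2/(81*s + 162) + C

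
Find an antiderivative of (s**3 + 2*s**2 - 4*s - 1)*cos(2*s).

Use integration by parts with u = s**3 + 2*s**2 - 4*s - 1, dv = cos(2*s) ds, so v = sin(2*s)/2.
Apply parts 3 times (tabular method): alternate signs, differentiate u down to 0, integrate dv up.

s**3*sin(2*s)/2 + s**2*sin(2*s) + 3*s**2*cos(2*s)/4 - 11*s*sin(2*s)/4 + s*cos(2*s) - sin(2*s) - 11*cos(2*s)/8 + C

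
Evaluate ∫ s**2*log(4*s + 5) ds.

Use integration by parts with u = log(4*s + 5), dv = s**2 ds.
Then du = 4/(4*s + 5) ds and v = s**3/3.

s**3*log(4*s + 5)/3 - s**3/9 + 5*s**2/24 - 25*s/48 + 125*log(4*s + 5)/192 + C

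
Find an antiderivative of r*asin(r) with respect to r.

Use integration by parts with u = arcsin(r), dv = r dr.
Then du = 1/sqrt(-r**2 + 1) dr.

r**2*asin(r)/2 + r*sqrt(-r**2 + 1)/4 - asin(r)/4 + C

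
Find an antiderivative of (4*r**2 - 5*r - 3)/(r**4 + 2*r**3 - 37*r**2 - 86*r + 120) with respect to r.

Factor the denominator: (r - 6)*(r - 1)*(r + 4)*(r + 5).
Partial-fraction decomposition: -61/(33*(r + 5)) + 81/(50*(r + 4)) + 2/(75*(r - 1)) + 111/(550*(r - 6)).
Integrate each term: A/(r−a) contributes A·log|r−a|.

111*log(r - 6)/550 + 2*log(r - 1)/75 + 81*log(r + 4)/50 - 61*log(r + 5)/33 + C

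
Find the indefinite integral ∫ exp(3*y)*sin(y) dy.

3*exp(3*y)*sin(y)/10 - exp(3*y)*cos(y)/10 + C

Let I denote the integral. Integrate by parts with u = sin(y), dv = exp(3*y) dy, so v = exp(3*y)/3: I = exp(3*y)*sin(y)/3 − (1/3)·∫ exp(3*y)*cos(y) dy.
Apply parts again with u = cos(y), dv = exp(3*y) dy: ∫ exp(3*y)*cos(y) dy = exp(3*y)*cos(y)/3 + (1/3)·I. Substituting back brings back I: I = exp(3*y)*sin(y)/3 - exp(3*y)*cos(y)/9 − (1/9)·I.
Solving for I: (1 + 1/9)·I equals the remaining terms, so I = (9/10)·(exp(3*y)*sin(y)/3 - exp(3*y)*cos(y)/9).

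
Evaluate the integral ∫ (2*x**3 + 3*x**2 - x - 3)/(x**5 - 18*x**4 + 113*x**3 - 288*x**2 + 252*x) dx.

-log(x)/84 + 823*log(x - 7)/140 - 59*log(x - 6)/8 + 25*log(x - 3)/12 - 23*log(x - 2)/40 + C

Factor the denominator: x*(x - 7)*(x - 6)*(x - 3)*(x - 2).
Partial-fraction decomposition: -23/(40*(x - 2)) + 25/(12*(x - 3)) - 59/(8*(x - 6)) + 823/(140*(x - 7)) - 1/(84*x).
Integrate each term: A/(x−a) contributes A·log|x−a|.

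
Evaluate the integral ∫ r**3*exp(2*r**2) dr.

Let u = r², du = 2r dr; rewrite as (1/2)∫ u^1·exp(2u) du.
Now integrate by parts 1 time.

(2*r**2 - 1)*exp(2*r**2)/8 + C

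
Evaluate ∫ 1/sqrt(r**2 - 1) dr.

Substitute r = sec(θ), so dr = sec(θ)*tan(θ) dθ and the radical becomes sqrt(r**2 - 1) = tan(θ) by the Pythagorean identity.
Integrate the resulting trig expression in θ, then back-substitute sec(θ) = r, tan(θ) = sqrt(r**2 - 1) (absorbing any constant into C).

log(r + sqrt(r**2 - 1)) + C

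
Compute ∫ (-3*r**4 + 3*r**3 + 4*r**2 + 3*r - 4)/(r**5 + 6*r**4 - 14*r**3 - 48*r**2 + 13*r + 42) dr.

Factor the denominator: (r - 3)*(r - 1)*(r + 1)*(r + 2)*(r + 7).
Partial-fraction decomposition: -2687/(800*(r + 7)) + 22/(25*(r + 2)) - 3/(16*(r + 1)) - 1/(32*(r - 1)) - 121/(400*(r - 3)).
Integrate each term: A/(r−a) contributes A·log|r−a|.

-121*log(r - 3)/400 - log(r - 1)/32 - 3*log(r + 1)/16 + 22*log(r + 2)/25 - 2687*log(r + 7)/800 + C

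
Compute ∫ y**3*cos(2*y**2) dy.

y**2*sin(2*y**2)/4 + cos(2*y**2)/8 + C

Let u = y², du = 2y dy; rewrite as (1/2)∫ u^1·cos(2u) du.
Now integrate by parts 1 time.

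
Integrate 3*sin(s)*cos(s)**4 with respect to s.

Let u = cos(s), so du = (-sin(s)) ds.
Rewriting, the integral becomes -3·∫ u^4 du = -3·u^5/5.
Substituting back, u = cos(s).

-3*cos(s)**5/5 + C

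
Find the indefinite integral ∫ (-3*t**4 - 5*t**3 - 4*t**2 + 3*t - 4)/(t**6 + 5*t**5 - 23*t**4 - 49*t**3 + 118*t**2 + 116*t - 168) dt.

-409*log(t - 3)/500 + 17*log(t - 2)/24 - 13*log(t - 1)/144 - 211*log(t + 2)/1800 + 1903*log(t + 7)/6000 - 17/(150*t + 300) + C

Factor the denominator: (t - 3)*(t - 2)*(t - 1)*(t + 2)**2*(t + 7).
Partial-fraction decomposition: 1903/(6000*(t + 7)) - 211/(1800*(t + 2)) + 17/(150*(t + 2)**2) - 13/(144*(t - 1)) + 17/(24*(t - 2)) - 409/(500*(t - 3)).
Integrate each term; A/(t−a) gives A·log|t−a|; A/(t−a)² gives −A/(t−a).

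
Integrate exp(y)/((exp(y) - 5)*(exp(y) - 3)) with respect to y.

log(exp(y) - 5)/2 - log(exp(y) - 3)/2 + C

Let u = e^y, du = e^y dy.
The integral becomes ∫ du/((u-3)(u-5)); decompose into partial fractions.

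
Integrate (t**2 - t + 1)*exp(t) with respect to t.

Use integration by parts with u = t**2 - t + 1, dv = exp(t) dt, so v = exp(t).
Apply parts 2 times (tabular method): alternate signs, differentiate u down to 0, integrate dv up.

(t**2 - 3*t + 4)*exp(t) + C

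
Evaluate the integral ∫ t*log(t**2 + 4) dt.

Let u = t**2 + 4, so du = (2*t) dt.
The integral becomes (1/2)·∫ log(u) du; integrate by parts with u′=log(u), dv′=du.

t**2*log(t**2 + 4)/2 - t**2/2 + 2*log(t**2 + 4) + C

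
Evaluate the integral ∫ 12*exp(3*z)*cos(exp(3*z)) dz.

4*sin(exp(3*z)) + C

Let u = exp(3*z), so du = (3*exp(3*z)) dz.
Rewriting, the integral becomes 4·∫ cos(u) du = 4·sin(u).
Substituting back, u = exp(3*z).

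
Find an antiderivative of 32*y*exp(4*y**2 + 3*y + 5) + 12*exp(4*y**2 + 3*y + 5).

Let u = 4*y**2 + 3*y + 5, so du = (8*y + 3) dy.
Rewriting, the integral becomes 4·∫ e^u du = 4·e^u.
Substituting back, u = 4*y**2 + 3*y + 5.

4*exp(4*y**2 + 3*y + 5) + C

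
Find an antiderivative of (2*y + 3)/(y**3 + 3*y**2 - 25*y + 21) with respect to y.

9*log(y - 3)/20 - 5*log(y - 1)/16 - 11*log(y + 7)/80 + C

Factor the denominator: (y - 3)*(y - 1)*(y + 7).
Partial-fraction decomposition: -11/(80*(y + 7)) - 5/(16*(y - 1)) + 9/(20*(y - 3)).
Integrate each term: A/(y−a) contributes A·log|y−a|.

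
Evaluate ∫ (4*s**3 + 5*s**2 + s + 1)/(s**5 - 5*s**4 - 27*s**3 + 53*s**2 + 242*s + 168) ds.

Factor the denominator: (s - 7)*(s - 4)*(s + 1)*(s + 2)*(s + 3).
Partial-fraction decomposition: -13/(28*(s + 3)) + 13/(54*(s + 2)) + 1/(80*(s + 1)) - 341/(630*(s - 4)) + 325/(432*(s - 7)).
Integrate each term: A/(s−a) contributes A·log|s−a|.

325*log(s - 7)/432 - 341*log(s - 4)/630 + log(s + 1)/80 + 13*log(s + 2)/54 - 13*log(s + 3)/28 + C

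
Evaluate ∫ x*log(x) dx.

Use integration by parts with u = log(x), dv = x dx.
Then du = 1/x dx and v = x**2/2.

x**2*log(x)/2 - x**2/4 + C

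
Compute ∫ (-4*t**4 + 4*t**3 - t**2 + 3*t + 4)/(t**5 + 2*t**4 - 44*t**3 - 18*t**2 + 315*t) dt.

Factor the denominator: t*(t - 5)*(t - 3)*(t + 3)*(t + 7).
Partial-fraction decomposition: -5521/(1680*(t + 7)) + 223/(288*(t + 3)) + 53/(90*(t - 3)) - 1003/(480*(t - 5)) + 4/(315*t).
Integrate each term: A/(t−a) contributes A·log|t−a|.

4*log(t)/315 - 1003*log(t - 5)/480 + 53*log(t - 3)/90 + 223*log(t + 3)/288 - 5521*log(t + 7)/1680 + C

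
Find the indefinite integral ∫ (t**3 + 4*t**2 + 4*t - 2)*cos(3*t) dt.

t**3*sin(3*t)/3 + 4*t**2*sin(3*t)/3 + t**2*cos(3*t)/3 + 10*t*sin(3*t)/9 + 8*t*cos(3*t)/9 - 26*sin(3*t)/27 + 10*cos(3*t)/27 + C

Use integration by parts with u = t**3 + 4*t**2 + 4*t - 2, dv = cos(3*t) dt, so v = sin(3*t)/3.
Apply parts 3 times (tabular method): alternate signs, differentiate u down to 0, integrate dv up.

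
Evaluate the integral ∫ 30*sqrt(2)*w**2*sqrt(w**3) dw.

20*sqrt(2)*(w**3)**(3/2)/3 + C

Let u = 2*w**3, so du = (6*w**2) dw.
Rewriting, the integral becomes 5·∫ √u du = 5·(2/3)u^(3/2).
Substituting back, u = 2*w**3.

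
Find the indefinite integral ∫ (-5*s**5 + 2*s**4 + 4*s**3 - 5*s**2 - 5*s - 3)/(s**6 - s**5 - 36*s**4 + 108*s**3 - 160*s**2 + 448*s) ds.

Factor the denominator: s*(s - 4)**2*(s + 7)*(s**2 + 4).
Partial-fraction decomposition: -(1173*s + 1912)/(4240*(s**2 + 4)) - 7932/(4081*(s + 7)) - 9761/(3520*(s - 4)) - 81/(16*(s - 4)**2) - 3/(448*s).
Integrate each term; A/(s−a) gives A·log|s−a|; the (Bs+D)/(s²+p²) term gives a log and an atan.

-3*log(s)/448 - 9761*log(s - 4)/3520 - 7932*log(s + 7)/4081 - 1173*log(s**2 + 4)/8480 - 239*atan(s/2)/1060 + 81/(16*s - 64) + C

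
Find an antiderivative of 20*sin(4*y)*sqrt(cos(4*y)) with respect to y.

Let u = cos(4*y), so du = (-4*sin(4*y)) dy.
Rewriting, the integral becomes -5·∫ √u du = -5·(2/3)u^(3/2).
Substituting back, u = cos(4*y).

-10*cos(4*y)**(3/2)/3 + C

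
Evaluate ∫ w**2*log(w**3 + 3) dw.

w**3*log(w**3 + 3)/3 - w**3/3 + log(w**3 + 3) + C

Let u = w**3 + 3, so du = (3*w**2) dw.
The integral becomes (1/3)·∫ log(u) du; integrate by parts with u′=log(u), dv′=du.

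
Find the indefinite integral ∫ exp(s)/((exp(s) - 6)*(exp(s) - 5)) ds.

Let u = e^s, du = e^s ds.
The integral becomes ∫ du/((u-6)(u-5)); decompose into partial fractions.

log(exp(s) - 6) - log(exp(s) - 5) + C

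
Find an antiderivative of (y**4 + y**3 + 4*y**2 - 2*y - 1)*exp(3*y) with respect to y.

Use integration by parts with u = y**4 + y**3 + 4*y**2 - 2*y - 1, dv = exp(3*y) dy, so v = exp(3*y)/3.
Apply parts 4 times (tabular method): alternate signs, differentiate u down to 0, integrate dv up.

(27*y**4 - 9*y**3 + 117*y**2 - 132*y + 17)*exp(3*y)/81 + C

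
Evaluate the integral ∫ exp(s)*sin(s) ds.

exp(s)*sin(s)/2 - exp(s)*cos(s)/2 + C

Let I denote the integral. Integrate by parts with u = sin(s), dv = exp(s) ds, so v = exp(s): I = exp(s)*sin(s) − ∫ exp(s)*cos(s) ds.
Apply parts again with u = cos(s), dv = exp(s) ds: ∫ exp(s)*cos(s) ds = exp(s)*cos(s) + I. Substituting back brings back I: I = exp(s)*sin(s) - exp(s)*cos(s) − I.
Solving for I: (1 + 1)·I equals the remaining terms, so I = (1/2)·(exp(s)*sin(s) - exp(s)*cos(s)).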